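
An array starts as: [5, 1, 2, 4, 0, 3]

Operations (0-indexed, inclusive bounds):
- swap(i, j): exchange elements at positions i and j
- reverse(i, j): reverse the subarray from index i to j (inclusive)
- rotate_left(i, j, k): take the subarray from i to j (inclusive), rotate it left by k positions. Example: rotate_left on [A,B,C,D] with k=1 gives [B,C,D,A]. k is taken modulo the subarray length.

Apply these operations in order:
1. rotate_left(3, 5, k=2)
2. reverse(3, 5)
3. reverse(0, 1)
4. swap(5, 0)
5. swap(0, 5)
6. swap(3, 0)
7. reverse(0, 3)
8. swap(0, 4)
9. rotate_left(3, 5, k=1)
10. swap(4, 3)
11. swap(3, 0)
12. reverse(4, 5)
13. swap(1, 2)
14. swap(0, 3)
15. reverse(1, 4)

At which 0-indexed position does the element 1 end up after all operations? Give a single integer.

Answer: 5

Derivation:
After 1 (rotate_left(3, 5, k=2)): [5, 1, 2, 3, 4, 0]
After 2 (reverse(3, 5)): [5, 1, 2, 0, 4, 3]
After 3 (reverse(0, 1)): [1, 5, 2, 0, 4, 3]
After 4 (swap(5, 0)): [3, 5, 2, 0, 4, 1]
After 5 (swap(0, 5)): [1, 5, 2, 0, 4, 3]
After 6 (swap(3, 0)): [0, 5, 2, 1, 4, 3]
After 7 (reverse(0, 3)): [1, 2, 5, 0, 4, 3]
After 8 (swap(0, 4)): [4, 2, 5, 0, 1, 3]
After 9 (rotate_left(3, 5, k=1)): [4, 2, 5, 1, 3, 0]
After 10 (swap(4, 3)): [4, 2, 5, 3, 1, 0]
After 11 (swap(3, 0)): [3, 2, 5, 4, 1, 0]
After 12 (reverse(4, 5)): [3, 2, 5, 4, 0, 1]
After 13 (swap(1, 2)): [3, 5, 2, 4, 0, 1]
After 14 (swap(0, 3)): [4, 5, 2, 3, 0, 1]
After 15 (reverse(1, 4)): [4, 0, 3, 2, 5, 1]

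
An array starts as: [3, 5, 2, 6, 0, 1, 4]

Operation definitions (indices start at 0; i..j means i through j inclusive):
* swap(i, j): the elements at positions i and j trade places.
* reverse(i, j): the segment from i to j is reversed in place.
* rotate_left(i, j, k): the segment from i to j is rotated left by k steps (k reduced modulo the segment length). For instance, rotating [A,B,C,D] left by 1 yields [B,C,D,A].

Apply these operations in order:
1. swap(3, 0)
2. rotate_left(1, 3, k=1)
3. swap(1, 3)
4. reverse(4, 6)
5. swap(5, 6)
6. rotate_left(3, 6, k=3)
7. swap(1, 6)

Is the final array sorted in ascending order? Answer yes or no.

Answer: no

Derivation:
After 1 (swap(3, 0)): [6, 5, 2, 3, 0, 1, 4]
After 2 (rotate_left(1, 3, k=1)): [6, 2, 3, 5, 0, 1, 4]
After 3 (swap(1, 3)): [6, 5, 3, 2, 0, 1, 4]
After 4 (reverse(4, 6)): [6, 5, 3, 2, 4, 1, 0]
After 5 (swap(5, 6)): [6, 5, 3, 2, 4, 0, 1]
After 6 (rotate_left(3, 6, k=3)): [6, 5, 3, 1, 2, 4, 0]
After 7 (swap(1, 6)): [6, 0, 3, 1, 2, 4, 5]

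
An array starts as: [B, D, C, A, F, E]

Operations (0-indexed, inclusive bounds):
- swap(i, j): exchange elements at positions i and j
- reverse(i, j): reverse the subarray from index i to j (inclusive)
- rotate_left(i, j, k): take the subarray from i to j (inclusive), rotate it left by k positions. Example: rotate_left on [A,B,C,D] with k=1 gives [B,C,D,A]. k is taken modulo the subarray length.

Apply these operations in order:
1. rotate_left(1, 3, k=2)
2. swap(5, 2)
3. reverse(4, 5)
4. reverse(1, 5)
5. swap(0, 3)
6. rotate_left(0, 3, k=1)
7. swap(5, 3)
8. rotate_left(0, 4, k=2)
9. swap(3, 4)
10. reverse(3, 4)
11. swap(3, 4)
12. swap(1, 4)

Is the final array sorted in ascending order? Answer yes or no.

Answer: no

Derivation:
After 1 (rotate_left(1, 3, k=2)): [B, A, D, C, F, E]
After 2 (swap(5, 2)): [B, A, E, C, F, D]
After 3 (reverse(4, 5)): [B, A, E, C, D, F]
After 4 (reverse(1, 5)): [B, F, D, C, E, A]
After 5 (swap(0, 3)): [C, F, D, B, E, A]
After 6 (rotate_left(0, 3, k=1)): [F, D, B, C, E, A]
After 7 (swap(5, 3)): [F, D, B, A, E, C]
After 8 (rotate_left(0, 4, k=2)): [B, A, E, F, D, C]
After 9 (swap(3, 4)): [B, A, E, D, F, C]
After 10 (reverse(3, 4)): [B, A, E, F, D, C]
After 11 (swap(3, 4)): [B, A, E, D, F, C]
After 12 (swap(1, 4)): [B, F, E, D, A, C]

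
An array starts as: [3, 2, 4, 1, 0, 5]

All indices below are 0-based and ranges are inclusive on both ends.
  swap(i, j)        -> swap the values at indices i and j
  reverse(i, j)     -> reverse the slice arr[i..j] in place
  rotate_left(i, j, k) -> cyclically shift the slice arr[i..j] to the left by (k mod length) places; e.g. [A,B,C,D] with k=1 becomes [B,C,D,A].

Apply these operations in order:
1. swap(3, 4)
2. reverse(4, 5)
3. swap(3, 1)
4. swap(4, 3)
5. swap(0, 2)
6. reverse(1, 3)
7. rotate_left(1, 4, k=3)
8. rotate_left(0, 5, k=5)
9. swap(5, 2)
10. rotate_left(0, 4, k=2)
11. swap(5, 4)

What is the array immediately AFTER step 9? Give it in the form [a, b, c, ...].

Answer: [1, 4, 0, 5, 3, 2]

Derivation:
After 1 (swap(3, 4)): [3, 2, 4, 0, 1, 5]
After 2 (reverse(4, 5)): [3, 2, 4, 0, 5, 1]
After 3 (swap(3, 1)): [3, 0, 4, 2, 5, 1]
After 4 (swap(4, 3)): [3, 0, 4, 5, 2, 1]
After 5 (swap(0, 2)): [4, 0, 3, 5, 2, 1]
After 6 (reverse(1, 3)): [4, 5, 3, 0, 2, 1]
After 7 (rotate_left(1, 4, k=3)): [4, 2, 5, 3, 0, 1]
After 8 (rotate_left(0, 5, k=5)): [1, 4, 2, 5, 3, 0]
After 9 (swap(5, 2)): [1, 4, 0, 5, 3, 2]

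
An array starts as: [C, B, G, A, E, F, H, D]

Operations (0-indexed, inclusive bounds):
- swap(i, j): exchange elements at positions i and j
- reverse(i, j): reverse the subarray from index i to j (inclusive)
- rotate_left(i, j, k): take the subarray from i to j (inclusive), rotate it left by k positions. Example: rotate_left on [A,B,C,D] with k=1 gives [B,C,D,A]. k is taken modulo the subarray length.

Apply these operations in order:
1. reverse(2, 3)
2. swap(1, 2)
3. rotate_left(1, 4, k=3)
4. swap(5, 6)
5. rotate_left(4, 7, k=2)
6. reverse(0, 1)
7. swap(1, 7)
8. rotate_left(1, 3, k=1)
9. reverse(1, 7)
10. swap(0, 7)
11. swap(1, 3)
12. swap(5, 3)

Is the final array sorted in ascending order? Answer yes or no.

After 1 (reverse(2, 3)): [C, B, A, G, E, F, H, D]
After 2 (swap(1, 2)): [C, A, B, G, E, F, H, D]
After 3 (rotate_left(1, 4, k=3)): [C, E, A, B, G, F, H, D]
After 4 (swap(5, 6)): [C, E, A, B, G, H, F, D]
After 5 (rotate_left(4, 7, k=2)): [C, E, A, B, F, D, G, H]
After 6 (reverse(0, 1)): [E, C, A, B, F, D, G, H]
After 7 (swap(1, 7)): [E, H, A, B, F, D, G, C]
After 8 (rotate_left(1, 3, k=1)): [E, A, B, H, F, D, G, C]
After 9 (reverse(1, 7)): [E, C, G, D, F, H, B, A]
After 10 (swap(0, 7)): [A, C, G, D, F, H, B, E]
After 11 (swap(1, 3)): [A, D, G, C, F, H, B, E]
After 12 (swap(5, 3)): [A, D, G, H, F, C, B, E]

Answer: no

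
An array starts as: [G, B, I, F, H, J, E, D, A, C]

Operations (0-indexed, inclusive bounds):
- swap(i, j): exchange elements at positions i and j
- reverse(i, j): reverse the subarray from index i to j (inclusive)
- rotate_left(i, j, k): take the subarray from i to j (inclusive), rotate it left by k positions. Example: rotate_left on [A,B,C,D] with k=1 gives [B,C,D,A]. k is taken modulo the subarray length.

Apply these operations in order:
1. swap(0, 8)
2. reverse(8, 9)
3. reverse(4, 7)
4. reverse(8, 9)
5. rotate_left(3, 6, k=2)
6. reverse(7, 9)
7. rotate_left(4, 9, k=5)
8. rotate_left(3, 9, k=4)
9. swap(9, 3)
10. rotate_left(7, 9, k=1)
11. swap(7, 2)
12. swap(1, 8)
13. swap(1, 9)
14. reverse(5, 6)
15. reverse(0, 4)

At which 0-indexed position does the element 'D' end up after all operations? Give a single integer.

After 1 (swap(0, 8)): [A, B, I, F, H, J, E, D, G, C]
After 2 (reverse(8, 9)): [A, B, I, F, H, J, E, D, C, G]
After 3 (reverse(4, 7)): [A, B, I, F, D, E, J, H, C, G]
After 4 (reverse(8, 9)): [A, B, I, F, D, E, J, H, G, C]
After 5 (rotate_left(3, 6, k=2)): [A, B, I, E, J, F, D, H, G, C]
After 6 (reverse(7, 9)): [A, B, I, E, J, F, D, C, G, H]
After 7 (rotate_left(4, 9, k=5)): [A, B, I, E, H, J, F, D, C, G]
After 8 (rotate_left(3, 9, k=4)): [A, B, I, D, C, G, E, H, J, F]
After 9 (swap(9, 3)): [A, B, I, F, C, G, E, H, J, D]
After 10 (rotate_left(7, 9, k=1)): [A, B, I, F, C, G, E, J, D, H]
After 11 (swap(7, 2)): [A, B, J, F, C, G, E, I, D, H]
After 12 (swap(1, 8)): [A, D, J, F, C, G, E, I, B, H]
After 13 (swap(1, 9)): [A, H, J, F, C, G, E, I, B, D]
After 14 (reverse(5, 6)): [A, H, J, F, C, E, G, I, B, D]
After 15 (reverse(0, 4)): [C, F, J, H, A, E, G, I, B, D]

Answer: 9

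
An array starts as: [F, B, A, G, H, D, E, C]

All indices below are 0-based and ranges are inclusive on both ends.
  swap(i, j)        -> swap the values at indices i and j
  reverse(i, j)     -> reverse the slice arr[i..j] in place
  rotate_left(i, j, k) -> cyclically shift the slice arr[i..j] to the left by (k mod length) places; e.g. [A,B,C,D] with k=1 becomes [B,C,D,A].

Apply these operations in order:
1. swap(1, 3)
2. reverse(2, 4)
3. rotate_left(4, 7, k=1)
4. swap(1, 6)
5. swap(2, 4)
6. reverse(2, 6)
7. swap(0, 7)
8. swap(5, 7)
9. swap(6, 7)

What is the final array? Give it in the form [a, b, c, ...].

Answer: [A, C, G, E, H, F, B, D]

Derivation:
After 1 (swap(1, 3)): [F, G, A, B, H, D, E, C]
After 2 (reverse(2, 4)): [F, G, H, B, A, D, E, C]
After 3 (rotate_left(4, 7, k=1)): [F, G, H, B, D, E, C, A]
After 4 (swap(1, 6)): [F, C, H, B, D, E, G, A]
After 5 (swap(2, 4)): [F, C, D, B, H, E, G, A]
After 6 (reverse(2, 6)): [F, C, G, E, H, B, D, A]
After 7 (swap(0, 7)): [A, C, G, E, H, B, D, F]
After 8 (swap(5, 7)): [A, C, G, E, H, F, D, B]
After 9 (swap(6, 7)): [A, C, G, E, H, F, B, D]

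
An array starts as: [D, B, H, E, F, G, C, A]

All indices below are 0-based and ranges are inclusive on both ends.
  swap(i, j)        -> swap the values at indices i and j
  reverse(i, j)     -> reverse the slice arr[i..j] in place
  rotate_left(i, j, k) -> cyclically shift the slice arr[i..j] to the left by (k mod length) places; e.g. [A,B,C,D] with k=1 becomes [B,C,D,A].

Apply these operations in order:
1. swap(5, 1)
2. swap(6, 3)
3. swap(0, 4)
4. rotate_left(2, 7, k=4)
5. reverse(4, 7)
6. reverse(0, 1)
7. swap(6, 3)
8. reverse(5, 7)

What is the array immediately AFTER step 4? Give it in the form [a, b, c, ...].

Answer: [F, G, E, A, H, C, D, B]

Derivation:
After 1 (swap(5, 1)): [D, G, H, E, F, B, C, A]
After 2 (swap(6, 3)): [D, G, H, C, F, B, E, A]
After 3 (swap(0, 4)): [F, G, H, C, D, B, E, A]
After 4 (rotate_left(2, 7, k=4)): [F, G, E, A, H, C, D, B]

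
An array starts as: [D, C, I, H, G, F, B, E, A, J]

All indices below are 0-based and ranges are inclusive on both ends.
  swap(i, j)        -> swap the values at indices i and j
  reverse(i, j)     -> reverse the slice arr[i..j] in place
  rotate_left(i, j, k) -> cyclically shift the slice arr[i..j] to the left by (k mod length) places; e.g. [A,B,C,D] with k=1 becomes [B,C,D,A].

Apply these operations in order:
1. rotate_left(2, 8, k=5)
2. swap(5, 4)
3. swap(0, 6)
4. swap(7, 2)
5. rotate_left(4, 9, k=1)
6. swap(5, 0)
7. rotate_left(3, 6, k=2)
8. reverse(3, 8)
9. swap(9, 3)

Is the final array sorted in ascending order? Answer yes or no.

After 1 (rotate_left(2, 8, k=5)): [D, C, E, A, I, H, G, F, B, J]
After 2 (swap(5, 4)): [D, C, E, A, H, I, G, F, B, J]
After 3 (swap(0, 6)): [G, C, E, A, H, I, D, F, B, J]
After 4 (swap(7, 2)): [G, C, F, A, H, I, D, E, B, J]
After 5 (rotate_left(4, 9, k=1)): [G, C, F, A, I, D, E, B, J, H]
After 6 (swap(5, 0)): [D, C, F, A, I, G, E, B, J, H]
After 7 (rotate_left(3, 6, k=2)): [D, C, F, G, E, A, I, B, J, H]
After 8 (reverse(3, 8)): [D, C, F, J, B, I, A, E, G, H]
After 9 (swap(9, 3)): [D, C, F, H, B, I, A, E, G, J]

Answer: no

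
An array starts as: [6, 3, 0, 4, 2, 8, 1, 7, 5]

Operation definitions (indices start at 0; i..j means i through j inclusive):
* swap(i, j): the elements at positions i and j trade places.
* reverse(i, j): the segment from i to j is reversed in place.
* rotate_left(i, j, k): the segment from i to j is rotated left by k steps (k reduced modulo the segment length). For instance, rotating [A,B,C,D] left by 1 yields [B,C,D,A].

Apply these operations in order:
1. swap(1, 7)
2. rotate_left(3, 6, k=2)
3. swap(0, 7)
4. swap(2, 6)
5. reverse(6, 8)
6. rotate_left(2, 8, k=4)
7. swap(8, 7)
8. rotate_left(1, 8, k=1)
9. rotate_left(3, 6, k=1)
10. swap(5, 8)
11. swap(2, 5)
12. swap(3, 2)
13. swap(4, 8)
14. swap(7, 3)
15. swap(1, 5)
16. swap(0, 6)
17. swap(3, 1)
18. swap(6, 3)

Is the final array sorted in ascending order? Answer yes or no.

After 1 (swap(1, 7)): [6, 7, 0, 4, 2, 8, 1, 3, 5]
After 2 (rotate_left(3, 6, k=2)): [6, 7, 0, 8, 1, 4, 2, 3, 5]
After 3 (swap(0, 7)): [3, 7, 0, 8, 1, 4, 2, 6, 5]
After 4 (swap(2, 6)): [3, 7, 2, 8, 1, 4, 0, 6, 5]
After 5 (reverse(6, 8)): [3, 7, 2, 8, 1, 4, 5, 6, 0]
After 6 (rotate_left(2, 8, k=4)): [3, 7, 5, 6, 0, 2, 8, 1, 4]
After 7 (swap(8, 7)): [3, 7, 5, 6, 0, 2, 8, 4, 1]
After 8 (rotate_left(1, 8, k=1)): [3, 5, 6, 0, 2, 8, 4, 1, 7]
After 9 (rotate_left(3, 6, k=1)): [3, 5, 6, 2, 8, 4, 0, 1, 7]
After 10 (swap(5, 8)): [3, 5, 6, 2, 8, 7, 0, 1, 4]
After 11 (swap(2, 5)): [3, 5, 7, 2, 8, 6, 0, 1, 4]
After 12 (swap(3, 2)): [3, 5, 2, 7, 8, 6, 0, 1, 4]
After 13 (swap(4, 8)): [3, 5, 2, 7, 4, 6, 0, 1, 8]
After 14 (swap(7, 3)): [3, 5, 2, 1, 4, 6, 0, 7, 8]
After 15 (swap(1, 5)): [3, 6, 2, 1, 4, 5, 0, 7, 8]
After 16 (swap(0, 6)): [0, 6, 2, 1, 4, 5, 3, 7, 8]
After 17 (swap(3, 1)): [0, 1, 2, 6, 4, 5, 3, 7, 8]
After 18 (swap(6, 3)): [0, 1, 2, 3, 4, 5, 6, 7, 8]

Answer: yes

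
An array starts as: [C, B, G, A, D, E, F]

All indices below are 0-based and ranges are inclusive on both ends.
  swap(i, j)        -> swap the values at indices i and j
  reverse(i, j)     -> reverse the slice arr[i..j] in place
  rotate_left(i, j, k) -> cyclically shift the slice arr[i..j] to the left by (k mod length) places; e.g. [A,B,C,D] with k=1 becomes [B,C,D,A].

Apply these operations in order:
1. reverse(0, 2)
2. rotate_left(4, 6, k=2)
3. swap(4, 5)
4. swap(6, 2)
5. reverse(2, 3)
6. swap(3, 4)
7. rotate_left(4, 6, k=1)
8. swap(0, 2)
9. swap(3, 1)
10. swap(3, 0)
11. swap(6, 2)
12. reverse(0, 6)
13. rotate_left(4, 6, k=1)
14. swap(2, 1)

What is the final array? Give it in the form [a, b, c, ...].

Answer: [G, F, C, A, D, B, E]

Derivation:
After 1 (reverse(0, 2)): [G, B, C, A, D, E, F]
After 2 (rotate_left(4, 6, k=2)): [G, B, C, A, F, D, E]
After 3 (swap(4, 5)): [G, B, C, A, D, F, E]
After 4 (swap(6, 2)): [G, B, E, A, D, F, C]
After 5 (reverse(2, 3)): [G, B, A, E, D, F, C]
After 6 (swap(3, 4)): [G, B, A, D, E, F, C]
After 7 (rotate_left(4, 6, k=1)): [G, B, A, D, F, C, E]
After 8 (swap(0, 2)): [A, B, G, D, F, C, E]
After 9 (swap(3, 1)): [A, D, G, B, F, C, E]
After 10 (swap(3, 0)): [B, D, G, A, F, C, E]
After 11 (swap(6, 2)): [B, D, E, A, F, C, G]
After 12 (reverse(0, 6)): [G, C, F, A, E, D, B]
After 13 (rotate_left(4, 6, k=1)): [G, C, F, A, D, B, E]
After 14 (swap(2, 1)): [G, F, C, A, D, B, E]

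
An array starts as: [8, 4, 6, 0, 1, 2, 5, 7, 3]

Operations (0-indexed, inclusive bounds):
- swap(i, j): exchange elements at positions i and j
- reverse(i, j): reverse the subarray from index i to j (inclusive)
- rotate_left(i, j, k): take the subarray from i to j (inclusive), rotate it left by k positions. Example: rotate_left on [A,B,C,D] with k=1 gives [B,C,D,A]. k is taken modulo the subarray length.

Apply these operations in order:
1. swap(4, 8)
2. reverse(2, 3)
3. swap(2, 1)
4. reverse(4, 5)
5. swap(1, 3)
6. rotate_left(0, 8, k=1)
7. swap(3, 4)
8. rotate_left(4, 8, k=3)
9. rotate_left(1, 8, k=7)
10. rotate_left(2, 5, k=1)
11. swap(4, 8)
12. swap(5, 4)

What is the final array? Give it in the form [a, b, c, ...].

Answer: [6, 7, 0, 3, 4, 5, 8, 2, 1]

Derivation:
After 1 (swap(4, 8)): [8, 4, 6, 0, 3, 2, 5, 7, 1]
After 2 (reverse(2, 3)): [8, 4, 0, 6, 3, 2, 5, 7, 1]
After 3 (swap(2, 1)): [8, 0, 4, 6, 3, 2, 5, 7, 1]
After 4 (reverse(4, 5)): [8, 0, 4, 6, 2, 3, 5, 7, 1]
After 5 (swap(1, 3)): [8, 6, 4, 0, 2, 3, 5, 7, 1]
After 6 (rotate_left(0, 8, k=1)): [6, 4, 0, 2, 3, 5, 7, 1, 8]
After 7 (swap(3, 4)): [6, 4, 0, 3, 2, 5, 7, 1, 8]
After 8 (rotate_left(4, 8, k=3)): [6, 4, 0, 3, 1, 8, 2, 5, 7]
After 9 (rotate_left(1, 8, k=7)): [6, 7, 4, 0, 3, 1, 8, 2, 5]
After 10 (rotate_left(2, 5, k=1)): [6, 7, 0, 3, 1, 4, 8, 2, 5]
After 11 (swap(4, 8)): [6, 7, 0, 3, 5, 4, 8, 2, 1]
After 12 (swap(5, 4)): [6, 7, 0, 3, 4, 5, 8, 2, 1]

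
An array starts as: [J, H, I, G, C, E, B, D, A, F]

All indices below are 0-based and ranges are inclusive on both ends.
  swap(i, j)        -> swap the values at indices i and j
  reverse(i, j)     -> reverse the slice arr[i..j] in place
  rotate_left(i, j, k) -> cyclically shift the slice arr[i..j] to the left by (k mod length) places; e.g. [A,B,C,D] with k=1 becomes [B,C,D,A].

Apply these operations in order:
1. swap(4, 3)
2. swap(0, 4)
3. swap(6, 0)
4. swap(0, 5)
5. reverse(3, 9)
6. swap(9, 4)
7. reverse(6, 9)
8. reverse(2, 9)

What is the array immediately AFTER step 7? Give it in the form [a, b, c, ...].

After 1 (swap(4, 3)): [J, H, I, C, G, E, B, D, A, F]
After 2 (swap(0, 4)): [G, H, I, C, J, E, B, D, A, F]
After 3 (swap(6, 0)): [B, H, I, C, J, E, G, D, A, F]
After 4 (swap(0, 5)): [E, H, I, C, J, B, G, D, A, F]
After 5 (reverse(3, 9)): [E, H, I, F, A, D, G, B, J, C]
After 6 (swap(9, 4)): [E, H, I, F, C, D, G, B, J, A]
After 7 (reverse(6, 9)): [E, H, I, F, C, D, A, J, B, G]

Answer: [E, H, I, F, C, D, A, J, B, G]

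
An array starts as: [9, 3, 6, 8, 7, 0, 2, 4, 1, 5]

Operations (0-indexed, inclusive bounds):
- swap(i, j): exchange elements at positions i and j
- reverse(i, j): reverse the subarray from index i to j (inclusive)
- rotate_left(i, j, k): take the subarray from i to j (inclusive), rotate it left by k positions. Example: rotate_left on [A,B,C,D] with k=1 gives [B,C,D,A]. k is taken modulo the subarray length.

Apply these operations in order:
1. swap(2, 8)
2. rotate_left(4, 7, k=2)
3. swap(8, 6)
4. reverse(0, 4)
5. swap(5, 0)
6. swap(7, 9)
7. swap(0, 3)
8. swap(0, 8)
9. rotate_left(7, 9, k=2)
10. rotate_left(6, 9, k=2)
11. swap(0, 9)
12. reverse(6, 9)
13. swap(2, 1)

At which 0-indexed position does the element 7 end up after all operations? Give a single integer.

After 1 (swap(2, 8)): [9, 3, 1, 8, 7, 0, 2, 4, 6, 5]
After 2 (rotate_left(4, 7, k=2)): [9, 3, 1, 8, 2, 4, 7, 0, 6, 5]
After 3 (swap(8, 6)): [9, 3, 1, 8, 2, 4, 6, 0, 7, 5]
After 4 (reverse(0, 4)): [2, 8, 1, 3, 9, 4, 6, 0, 7, 5]
After 5 (swap(5, 0)): [4, 8, 1, 3, 9, 2, 6, 0, 7, 5]
After 6 (swap(7, 9)): [4, 8, 1, 3, 9, 2, 6, 5, 7, 0]
After 7 (swap(0, 3)): [3, 8, 1, 4, 9, 2, 6, 5, 7, 0]
After 8 (swap(0, 8)): [7, 8, 1, 4, 9, 2, 6, 5, 3, 0]
After 9 (rotate_left(7, 9, k=2)): [7, 8, 1, 4, 9, 2, 6, 0, 5, 3]
After 10 (rotate_left(6, 9, k=2)): [7, 8, 1, 4, 9, 2, 5, 3, 6, 0]
After 11 (swap(0, 9)): [0, 8, 1, 4, 9, 2, 5, 3, 6, 7]
After 12 (reverse(6, 9)): [0, 8, 1, 4, 9, 2, 7, 6, 3, 5]
After 13 (swap(2, 1)): [0, 1, 8, 4, 9, 2, 7, 6, 3, 5]

Answer: 6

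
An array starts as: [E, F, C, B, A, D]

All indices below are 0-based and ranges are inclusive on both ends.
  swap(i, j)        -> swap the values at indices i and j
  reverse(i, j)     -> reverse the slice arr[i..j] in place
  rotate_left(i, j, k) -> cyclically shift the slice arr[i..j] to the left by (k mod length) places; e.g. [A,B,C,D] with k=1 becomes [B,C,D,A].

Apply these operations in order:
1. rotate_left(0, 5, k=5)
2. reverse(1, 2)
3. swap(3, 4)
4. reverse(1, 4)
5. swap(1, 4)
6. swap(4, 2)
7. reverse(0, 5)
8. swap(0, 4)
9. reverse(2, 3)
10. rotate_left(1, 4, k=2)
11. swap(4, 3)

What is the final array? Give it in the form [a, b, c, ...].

After 1 (rotate_left(0, 5, k=5)): [D, E, F, C, B, A]
After 2 (reverse(1, 2)): [D, F, E, C, B, A]
After 3 (swap(3, 4)): [D, F, E, B, C, A]
After 4 (reverse(1, 4)): [D, C, B, E, F, A]
After 5 (swap(1, 4)): [D, F, B, E, C, A]
After 6 (swap(4, 2)): [D, F, C, E, B, A]
After 7 (reverse(0, 5)): [A, B, E, C, F, D]
After 8 (swap(0, 4)): [F, B, E, C, A, D]
After 9 (reverse(2, 3)): [F, B, C, E, A, D]
After 10 (rotate_left(1, 4, k=2)): [F, E, A, B, C, D]
After 11 (swap(4, 3)): [F, E, A, C, B, D]

Answer: [F, E, A, C, B, D]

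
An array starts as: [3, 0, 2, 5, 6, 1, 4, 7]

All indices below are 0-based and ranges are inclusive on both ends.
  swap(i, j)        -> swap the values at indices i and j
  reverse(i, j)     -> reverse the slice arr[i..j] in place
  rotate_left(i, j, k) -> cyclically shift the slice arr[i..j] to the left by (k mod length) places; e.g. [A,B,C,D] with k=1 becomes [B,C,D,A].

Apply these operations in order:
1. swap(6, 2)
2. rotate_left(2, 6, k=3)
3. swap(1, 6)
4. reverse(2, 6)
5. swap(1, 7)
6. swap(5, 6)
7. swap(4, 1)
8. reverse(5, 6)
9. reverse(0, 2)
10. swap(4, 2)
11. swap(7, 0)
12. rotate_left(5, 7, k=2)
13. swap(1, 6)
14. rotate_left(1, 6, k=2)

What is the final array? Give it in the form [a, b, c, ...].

Answer: [6, 5, 3, 0, 4, 2, 7, 1]

Derivation:
After 1 (swap(6, 2)): [3, 0, 4, 5, 6, 1, 2, 7]
After 2 (rotate_left(2, 6, k=3)): [3, 0, 1, 2, 4, 5, 6, 7]
After 3 (swap(1, 6)): [3, 6, 1, 2, 4, 5, 0, 7]
After 4 (reverse(2, 6)): [3, 6, 0, 5, 4, 2, 1, 7]
After 5 (swap(1, 7)): [3, 7, 0, 5, 4, 2, 1, 6]
After 6 (swap(5, 6)): [3, 7, 0, 5, 4, 1, 2, 6]
After 7 (swap(4, 1)): [3, 4, 0, 5, 7, 1, 2, 6]
After 8 (reverse(5, 6)): [3, 4, 0, 5, 7, 2, 1, 6]
After 9 (reverse(0, 2)): [0, 4, 3, 5, 7, 2, 1, 6]
After 10 (swap(4, 2)): [0, 4, 7, 5, 3, 2, 1, 6]
After 11 (swap(7, 0)): [6, 4, 7, 5, 3, 2, 1, 0]
After 12 (rotate_left(5, 7, k=2)): [6, 4, 7, 5, 3, 0, 2, 1]
After 13 (swap(1, 6)): [6, 2, 7, 5, 3, 0, 4, 1]
After 14 (rotate_left(1, 6, k=2)): [6, 5, 3, 0, 4, 2, 7, 1]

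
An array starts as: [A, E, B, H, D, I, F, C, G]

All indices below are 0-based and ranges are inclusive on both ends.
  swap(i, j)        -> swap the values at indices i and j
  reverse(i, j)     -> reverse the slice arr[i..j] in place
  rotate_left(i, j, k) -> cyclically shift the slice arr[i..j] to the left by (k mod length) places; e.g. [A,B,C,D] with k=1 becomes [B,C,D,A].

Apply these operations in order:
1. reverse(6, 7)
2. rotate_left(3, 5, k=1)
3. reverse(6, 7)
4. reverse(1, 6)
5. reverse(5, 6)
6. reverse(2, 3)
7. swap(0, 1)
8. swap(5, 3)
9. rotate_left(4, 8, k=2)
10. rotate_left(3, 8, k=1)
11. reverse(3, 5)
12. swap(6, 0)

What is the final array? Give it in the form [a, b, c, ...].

After 1 (reverse(6, 7)): [A, E, B, H, D, I, C, F, G]
After 2 (rotate_left(3, 5, k=1)): [A, E, B, D, I, H, C, F, G]
After 3 (reverse(6, 7)): [A, E, B, D, I, H, F, C, G]
After 4 (reverse(1, 6)): [A, F, H, I, D, B, E, C, G]
After 5 (reverse(5, 6)): [A, F, H, I, D, E, B, C, G]
After 6 (reverse(2, 3)): [A, F, I, H, D, E, B, C, G]
After 7 (swap(0, 1)): [F, A, I, H, D, E, B, C, G]
After 8 (swap(5, 3)): [F, A, I, E, D, H, B, C, G]
After 9 (rotate_left(4, 8, k=2)): [F, A, I, E, B, C, G, D, H]
After 10 (rotate_left(3, 8, k=1)): [F, A, I, B, C, G, D, H, E]
After 11 (reverse(3, 5)): [F, A, I, G, C, B, D, H, E]
After 12 (swap(6, 0)): [D, A, I, G, C, B, F, H, E]

Answer: [D, A, I, G, C, B, F, H, E]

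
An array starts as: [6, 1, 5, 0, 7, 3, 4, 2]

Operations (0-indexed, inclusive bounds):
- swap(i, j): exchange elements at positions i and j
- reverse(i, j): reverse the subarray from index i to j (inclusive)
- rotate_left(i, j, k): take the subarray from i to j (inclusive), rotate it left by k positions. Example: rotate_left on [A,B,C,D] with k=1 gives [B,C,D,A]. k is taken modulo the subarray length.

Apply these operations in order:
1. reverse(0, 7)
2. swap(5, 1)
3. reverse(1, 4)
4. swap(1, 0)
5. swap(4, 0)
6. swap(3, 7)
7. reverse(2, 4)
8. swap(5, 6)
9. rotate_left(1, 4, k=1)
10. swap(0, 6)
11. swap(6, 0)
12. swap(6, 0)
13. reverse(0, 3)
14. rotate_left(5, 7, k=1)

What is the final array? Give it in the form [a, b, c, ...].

Answer: [7, 6, 0, 4, 2, 5, 3, 1]

Derivation:
After 1 (reverse(0, 7)): [2, 4, 3, 7, 0, 5, 1, 6]
After 2 (swap(5, 1)): [2, 5, 3, 7, 0, 4, 1, 6]
After 3 (reverse(1, 4)): [2, 0, 7, 3, 5, 4, 1, 6]
After 4 (swap(1, 0)): [0, 2, 7, 3, 5, 4, 1, 6]
After 5 (swap(4, 0)): [5, 2, 7, 3, 0, 4, 1, 6]
After 6 (swap(3, 7)): [5, 2, 7, 6, 0, 4, 1, 3]
After 7 (reverse(2, 4)): [5, 2, 0, 6, 7, 4, 1, 3]
After 8 (swap(5, 6)): [5, 2, 0, 6, 7, 1, 4, 3]
After 9 (rotate_left(1, 4, k=1)): [5, 0, 6, 7, 2, 1, 4, 3]
After 10 (swap(0, 6)): [4, 0, 6, 7, 2, 1, 5, 3]
After 11 (swap(6, 0)): [5, 0, 6, 7, 2, 1, 4, 3]
After 12 (swap(6, 0)): [4, 0, 6, 7, 2, 1, 5, 3]
After 13 (reverse(0, 3)): [7, 6, 0, 4, 2, 1, 5, 3]
After 14 (rotate_left(5, 7, k=1)): [7, 6, 0, 4, 2, 5, 3, 1]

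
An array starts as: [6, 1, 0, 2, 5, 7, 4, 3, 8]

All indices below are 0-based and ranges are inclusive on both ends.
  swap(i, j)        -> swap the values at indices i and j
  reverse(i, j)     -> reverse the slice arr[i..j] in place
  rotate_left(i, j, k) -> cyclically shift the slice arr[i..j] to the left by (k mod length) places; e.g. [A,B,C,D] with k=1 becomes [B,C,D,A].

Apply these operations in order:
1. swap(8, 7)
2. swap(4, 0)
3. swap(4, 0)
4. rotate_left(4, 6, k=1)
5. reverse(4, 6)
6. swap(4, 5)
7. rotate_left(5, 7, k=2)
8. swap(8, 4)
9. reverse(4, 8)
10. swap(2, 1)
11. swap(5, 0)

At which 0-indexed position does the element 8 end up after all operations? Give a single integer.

Answer: 7

Derivation:
After 1 (swap(8, 7)): [6, 1, 0, 2, 5, 7, 4, 8, 3]
After 2 (swap(4, 0)): [5, 1, 0, 2, 6, 7, 4, 8, 3]
After 3 (swap(4, 0)): [6, 1, 0, 2, 5, 7, 4, 8, 3]
After 4 (rotate_left(4, 6, k=1)): [6, 1, 0, 2, 7, 4, 5, 8, 3]
After 5 (reverse(4, 6)): [6, 1, 0, 2, 5, 4, 7, 8, 3]
After 6 (swap(4, 5)): [6, 1, 0, 2, 4, 5, 7, 8, 3]
After 7 (rotate_left(5, 7, k=2)): [6, 1, 0, 2, 4, 8, 5, 7, 3]
After 8 (swap(8, 4)): [6, 1, 0, 2, 3, 8, 5, 7, 4]
After 9 (reverse(4, 8)): [6, 1, 0, 2, 4, 7, 5, 8, 3]
After 10 (swap(2, 1)): [6, 0, 1, 2, 4, 7, 5, 8, 3]
After 11 (swap(5, 0)): [7, 0, 1, 2, 4, 6, 5, 8, 3]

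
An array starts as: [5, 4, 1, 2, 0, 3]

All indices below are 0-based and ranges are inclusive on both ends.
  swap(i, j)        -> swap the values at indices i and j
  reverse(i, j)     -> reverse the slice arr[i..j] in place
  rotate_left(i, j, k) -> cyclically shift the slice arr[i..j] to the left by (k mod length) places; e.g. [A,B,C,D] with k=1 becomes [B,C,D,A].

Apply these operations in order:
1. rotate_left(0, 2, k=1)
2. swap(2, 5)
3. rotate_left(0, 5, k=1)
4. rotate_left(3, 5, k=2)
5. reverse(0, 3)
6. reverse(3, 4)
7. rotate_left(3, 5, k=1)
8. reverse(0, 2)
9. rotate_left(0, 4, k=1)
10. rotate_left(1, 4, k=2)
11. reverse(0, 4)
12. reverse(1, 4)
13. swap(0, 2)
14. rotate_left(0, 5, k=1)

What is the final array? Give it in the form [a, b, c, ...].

After 1 (rotate_left(0, 2, k=1)): [4, 1, 5, 2, 0, 3]
After 2 (swap(2, 5)): [4, 1, 3, 2, 0, 5]
After 3 (rotate_left(0, 5, k=1)): [1, 3, 2, 0, 5, 4]
After 4 (rotate_left(3, 5, k=2)): [1, 3, 2, 4, 0, 5]
After 5 (reverse(0, 3)): [4, 2, 3, 1, 0, 5]
After 6 (reverse(3, 4)): [4, 2, 3, 0, 1, 5]
After 7 (rotate_left(3, 5, k=1)): [4, 2, 3, 1, 5, 0]
After 8 (reverse(0, 2)): [3, 2, 4, 1, 5, 0]
After 9 (rotate_left(0, 4, k=1)): [2, 4, 1, 5, 3, 0]
After 10 (rotate_left(1, 4, k=2)): [2, 5, 3, 4, 1, 0]
After 11 (reverse(0, 4)): [1, 4, 3, 5, 2, 0]
After 12 (reverse(1, 4)): [1, 2, 5, 3, 4, 0]
After 13 (swap(0, 2)): [5, 2, 1, 3, 4, 0]
After 14 (rotate_left(0, 5, k=1)): [2, 1, 3, 4, 0, 5]

Answer: [2, 1, 3, 4, 0, 5]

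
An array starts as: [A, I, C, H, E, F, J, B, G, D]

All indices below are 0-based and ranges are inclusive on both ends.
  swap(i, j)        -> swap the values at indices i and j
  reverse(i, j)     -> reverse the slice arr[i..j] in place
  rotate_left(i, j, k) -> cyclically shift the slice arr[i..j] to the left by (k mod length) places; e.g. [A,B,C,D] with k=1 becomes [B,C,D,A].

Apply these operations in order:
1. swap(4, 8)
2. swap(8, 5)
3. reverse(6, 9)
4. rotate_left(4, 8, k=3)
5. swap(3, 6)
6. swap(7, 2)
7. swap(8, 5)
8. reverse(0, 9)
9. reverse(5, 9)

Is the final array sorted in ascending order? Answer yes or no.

Answer: no

Derivation:
After 1 (swap(4, 8)): [A, I, C, H, G, F, J, B, E, D]
After 2 (swap(8, 5)): [A, I, C, H, G, E, J, B, F, D]
After 3 (reverse(6, 9)): [A, I, C, H, G, E, D, F, B, J]
After 4 (rotate_left(4, 8, k=3)): [A, I, C, H, F, B, G, E, D, J]
After 5 (swap(3, 6)): [A, I, C, G, F, B, H, E, D, J]
After 6 (swap(7, 2)): [A, I, E, G, F, B, H, C, D, J]
After 7 (swap(8, 5)): [A, I, E, G, F, D, H, C, B, J]
After 8 (reverse(0, 9)): [J, B, C, H, D, F, G, E, I, A]
After 9 (reverse(5, 9)): [J, B, C, H, D, A, I, E, G, F]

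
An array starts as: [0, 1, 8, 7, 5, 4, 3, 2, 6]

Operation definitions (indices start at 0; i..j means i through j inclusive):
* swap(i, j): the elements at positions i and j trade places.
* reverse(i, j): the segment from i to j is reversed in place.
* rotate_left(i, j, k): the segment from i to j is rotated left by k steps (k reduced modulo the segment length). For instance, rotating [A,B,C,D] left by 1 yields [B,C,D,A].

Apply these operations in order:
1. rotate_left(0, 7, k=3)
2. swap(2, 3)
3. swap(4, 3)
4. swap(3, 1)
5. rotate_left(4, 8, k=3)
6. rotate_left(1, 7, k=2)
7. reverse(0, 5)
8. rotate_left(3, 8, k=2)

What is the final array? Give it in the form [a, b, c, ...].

Answer: [0, 4, 6, 7, 2, 3, 1, 8, 5]

Derivation:
After 1 (rotate_left(0, 7, k=3)): [7, 5, 4, 3, 2, 0, 1, 8, 6]
After 2 (swap(2, 3)): [7, 5, 3, 4, 2, 0, 1, 8, 6]
After 3 (swap(4, 3)): [7, 5, 3, 2, 4, 0, 1, 8, 6]
After 4 (swap(3, 1)): [7, 2, 3, 5, 4, 0, 1, 8, 6]
After 5 (rotate_left(4, 8, k=3)): [7, 2, 3, 5, 8, 6, 4, 0, 1]
After 6 (rotate_left(1, 7, k=2)): [7, 5, 8, 6, 4, 0, 2, 3, 1]
After 7 (reverse(0, 5)): [0, 4, 6, 8, 5, 7, 2, 3, 1]
After 8 (rotate_left(3, 8, k=2)): [0, 4, 6, 7, 2, 3, 1, 8, 5]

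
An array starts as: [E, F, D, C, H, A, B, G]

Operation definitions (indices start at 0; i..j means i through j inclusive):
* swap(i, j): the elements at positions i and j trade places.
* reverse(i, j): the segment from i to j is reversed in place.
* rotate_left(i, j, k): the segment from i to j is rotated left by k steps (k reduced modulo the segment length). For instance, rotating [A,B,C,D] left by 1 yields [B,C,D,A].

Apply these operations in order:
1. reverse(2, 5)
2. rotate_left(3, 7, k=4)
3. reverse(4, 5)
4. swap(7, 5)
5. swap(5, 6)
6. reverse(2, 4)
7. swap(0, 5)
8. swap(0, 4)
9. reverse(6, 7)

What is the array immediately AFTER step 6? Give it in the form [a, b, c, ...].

After 1 (reverse(2, 5)): [E, F, A, H, C, D, B, G]
After 2 (rotate_left(3, 7, k=4)): [E, F, A, G, H, C, D, B]
After 3 (reverse(4, 5)): [E, F, A, G, C, H, D, B]
After 4 (swap(7, 5)): [E, F, A, G, C, B, D, H]
After 5 (swap(5, 6)): [E, F, A, G, C, D, B, H]
After 6 (reverse(2, 4)): [E, F, C, G, A, D, B, H]

Answer: [E, F, C, G, A, D, B, H]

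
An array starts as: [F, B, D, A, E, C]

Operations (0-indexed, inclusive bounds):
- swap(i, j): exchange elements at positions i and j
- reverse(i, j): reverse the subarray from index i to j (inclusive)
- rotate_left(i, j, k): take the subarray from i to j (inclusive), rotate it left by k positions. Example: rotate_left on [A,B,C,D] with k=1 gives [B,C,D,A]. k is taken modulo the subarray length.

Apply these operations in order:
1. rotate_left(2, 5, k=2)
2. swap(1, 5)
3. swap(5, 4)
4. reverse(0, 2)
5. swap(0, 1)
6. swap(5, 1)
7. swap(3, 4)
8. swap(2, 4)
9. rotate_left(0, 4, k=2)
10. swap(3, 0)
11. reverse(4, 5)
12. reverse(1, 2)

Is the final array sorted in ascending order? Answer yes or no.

Answer: no

Derivation:
After 1 (rotate_left(2, 5, k=2)): [F, B, E, C, D, A]
After 2 (swap(1, 5)): [F, A, E, C, D, B]
After 3 (swap(5, 4)): [F, A, E, C, B, D]
After 4 (reverse(0, 2)): [E, A, F, C, B, D]
After 5 (swap(0, 1)): [A, E, F, C, B, D]
After 6 (swap(5, 1)): [A, D, F, C, B, E]
After 7 (swap(3, 4)): [A, D, F, B, C, E]
After 8 (swap(2, 4)): [A, D, C, B, F, E]
After 9 (rotate_left(0, 4, k=2)): [C, B, F, A, D, E]
After 10 (swap(3, 0)): [A, B, F, C, D, E]
After 11 (reverse(4, 5)): [A, B, F, C, E, D]
After 12 (reverse(1, 2)): [A, F, B, C, E, D]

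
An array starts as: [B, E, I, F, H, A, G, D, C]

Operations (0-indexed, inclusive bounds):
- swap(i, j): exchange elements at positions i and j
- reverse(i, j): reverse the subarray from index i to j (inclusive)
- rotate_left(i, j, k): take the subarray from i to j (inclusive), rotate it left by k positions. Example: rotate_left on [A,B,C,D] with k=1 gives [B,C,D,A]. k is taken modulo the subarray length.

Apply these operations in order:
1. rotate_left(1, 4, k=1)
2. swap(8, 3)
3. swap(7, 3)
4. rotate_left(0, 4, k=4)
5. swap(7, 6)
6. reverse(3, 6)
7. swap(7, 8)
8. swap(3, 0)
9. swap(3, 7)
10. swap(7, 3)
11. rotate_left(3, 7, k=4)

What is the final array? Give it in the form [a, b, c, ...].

Answer: [C, B, I, H, E, A, D, F, G]

Derivation:
After 1 (rotate_left(1, 4, k=1)): [B, I, F, H, E, A, G, D, C]
After 2 (swap(8, 3)): [B, I, F, C, E, A, G, D, H]
After 3 (swap(7, 3)): [B, I, F, D, E, A, G, C, H]
After 4 (rotate_left(0, 4, k=4)): [E, B, I, F, D, A, G, C, H]
After 5 (swap(7, 6)): [E, B, I, F, D, A, C, G, H]
After 6 (reverse(3, 6)): [E, B, I, C, A, D, F, G, H]
After 7 (swap(7, 8)): [E, B, I, C, A, D, F, H, G]
After 8 (swap(3, 0)): [C, B, I, E, A, D, F, H, G]
After 9 (swap(3, 7)): [C, B, I, H, A, D, F, E, G]
After 10 (swap(7, 3)): [C, B, I, E, A, D, F, H, G]
After 11 (rotate_left(3, 7, k=4)): [C, B, I, H, E, A, D, F, G]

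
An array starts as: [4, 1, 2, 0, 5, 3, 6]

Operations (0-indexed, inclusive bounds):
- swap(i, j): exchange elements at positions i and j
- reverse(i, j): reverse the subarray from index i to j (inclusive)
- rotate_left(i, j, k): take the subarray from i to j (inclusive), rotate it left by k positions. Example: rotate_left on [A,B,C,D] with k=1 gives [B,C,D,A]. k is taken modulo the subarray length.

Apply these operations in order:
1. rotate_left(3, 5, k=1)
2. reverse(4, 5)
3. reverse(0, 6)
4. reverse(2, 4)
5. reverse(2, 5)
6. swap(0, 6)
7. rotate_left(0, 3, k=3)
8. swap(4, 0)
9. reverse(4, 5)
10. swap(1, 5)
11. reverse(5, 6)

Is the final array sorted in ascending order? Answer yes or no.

Answer: no

Derivation:
After 1 (rotate_left(3, 5, k=1)): [4, 1, 2, 5, 3, 0, 6]
After 2 (reverse(4, 5)): [4, 1, 2, 5, 0, 3, 6]
After 3 (reverse(0, 6)): [6, 3, 0, 5, 2, 1, 4]
After 4 (reverse(2, 4)): [6, 3, 2, 5, 0, 1, 4]
After 5 (reverse(2, 5)): [6, 3, 1, 0, 5, 2, 4]
After 6 (swap(0, 6)): [4, 3, 1, 0, 5, 2, 6]
After 7 (rotate_left(0, 3, k=3)): [0, 4, 3, 1, 5, 2, 6]
After 8 (swap(4, 0)): [5, 4, 3, 1, 0, 2, 6]
After 9 (reverse(4, 5)): [5, 4, 3, 1, 2, 0, 6]
After 10 (swap(1, 5)): [5, 0, 3, 1, 2, 4, 6]
After 11 (reverse(5, 6)): [5, 0, 3, 1, 2, 6, 4]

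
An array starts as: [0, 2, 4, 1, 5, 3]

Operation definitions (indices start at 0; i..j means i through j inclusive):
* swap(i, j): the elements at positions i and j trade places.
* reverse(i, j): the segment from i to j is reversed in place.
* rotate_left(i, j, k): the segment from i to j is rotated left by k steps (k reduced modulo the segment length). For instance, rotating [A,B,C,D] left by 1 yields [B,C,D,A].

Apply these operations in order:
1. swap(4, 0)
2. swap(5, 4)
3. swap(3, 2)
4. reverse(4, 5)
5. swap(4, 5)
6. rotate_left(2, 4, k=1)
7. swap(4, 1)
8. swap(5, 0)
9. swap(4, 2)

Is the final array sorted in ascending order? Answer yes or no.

After 1 (swap(4, 0)): [5, 2, 4, 1, 0, 3]
After 2 (swap(5, 4)): [5, 2, 4, 1, 3, 0]
After 3 (swap(3, 2)): [5, 2, 1, 4, 3, 0]
After 4 (reverse(4, 5)): [5, 2, 1, 4, 0, 3]
After 5 (swap(4, 5)): [5, 2, 1, 4, 3, 0]
After 6 (rotate_left(2, 4, k=1)): [5, 2, 4, 3, 1, 0]
After 7 (swap(4, 1)): [5, 1, 4, 3, 2, 0]
After 8 (swap(5, 0)): [0, 1, 4, 3, 2, 5]
After 9 (swap(4, 2)): [0, 1, 2, 3, 4, 5]

Answer: yes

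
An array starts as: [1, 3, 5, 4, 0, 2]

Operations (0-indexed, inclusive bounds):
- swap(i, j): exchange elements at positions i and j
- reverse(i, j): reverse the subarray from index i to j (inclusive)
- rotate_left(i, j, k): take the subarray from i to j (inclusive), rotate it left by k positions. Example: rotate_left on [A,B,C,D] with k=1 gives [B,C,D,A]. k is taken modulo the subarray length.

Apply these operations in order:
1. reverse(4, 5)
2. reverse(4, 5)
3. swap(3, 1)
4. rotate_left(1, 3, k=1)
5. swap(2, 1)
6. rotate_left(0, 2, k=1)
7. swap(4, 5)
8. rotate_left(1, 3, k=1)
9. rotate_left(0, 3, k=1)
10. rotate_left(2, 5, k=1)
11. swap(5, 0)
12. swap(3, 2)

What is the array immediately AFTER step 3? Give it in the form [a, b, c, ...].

After 1 (reverse(4, 5)): [1, 3, 5, 4, 2, 0]
After 2 (reverse(4, 5)): [1, 3, 5, 4, 0, 2]
After 3 (swap(3, 1)): [1, 4, 5, 3, 0, 2]

Answer: [1, 4, 5, 3, 0, 2]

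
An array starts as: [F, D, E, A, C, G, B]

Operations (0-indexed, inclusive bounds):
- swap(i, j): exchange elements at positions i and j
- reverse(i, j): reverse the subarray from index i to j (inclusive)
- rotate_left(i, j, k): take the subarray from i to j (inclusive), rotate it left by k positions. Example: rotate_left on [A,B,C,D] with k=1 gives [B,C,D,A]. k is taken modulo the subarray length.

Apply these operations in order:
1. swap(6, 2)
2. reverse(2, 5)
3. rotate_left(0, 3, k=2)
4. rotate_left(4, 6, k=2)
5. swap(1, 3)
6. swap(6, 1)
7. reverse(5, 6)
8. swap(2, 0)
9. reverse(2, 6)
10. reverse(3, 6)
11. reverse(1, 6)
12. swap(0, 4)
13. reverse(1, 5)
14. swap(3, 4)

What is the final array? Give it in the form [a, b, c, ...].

After 1 (swap(6, 2)): [F, D, B, A, C, G, E]
After 2 (reverse(2, 5)): [F, D, G, C, A, B, E]
After 3 (rotate_left(0, 3, k=2)): [G, C, F, D, A, B, E]
After 4 (rotate_left(4, 6, k=2)): [G, C, F, D, E, A, B]
After 5 (swap(1, 3)): [G, D, F, C, E, A, B]
After 6 (swap(6, 1)): [G, B, F, C, E, A, D]
After 7 (reverse(5, 6)): [G, B, F, C, E, D, A]
After 8 (swap(2, 0)): [F, B, G, C, E, D, A]
After 9 (reverse(2, 6)): [F, B, A, D, E, C, G]
After 10 (reverse(3, 6)): [F, B, A, G, C, E, D]
After 11 (reverse(1, 6)): [F, D, E, C, G, A, B]
After 12 (swap(0, 4)): [G, D, E, C, F, A, B]
After 13 (reverse(1, 5)): [G, A, F, C, E, D, B]
After 14 (swap(3, 4)): [G, A, F, E, C, D, B]

Answer: [G, A, F, E, C, D, B]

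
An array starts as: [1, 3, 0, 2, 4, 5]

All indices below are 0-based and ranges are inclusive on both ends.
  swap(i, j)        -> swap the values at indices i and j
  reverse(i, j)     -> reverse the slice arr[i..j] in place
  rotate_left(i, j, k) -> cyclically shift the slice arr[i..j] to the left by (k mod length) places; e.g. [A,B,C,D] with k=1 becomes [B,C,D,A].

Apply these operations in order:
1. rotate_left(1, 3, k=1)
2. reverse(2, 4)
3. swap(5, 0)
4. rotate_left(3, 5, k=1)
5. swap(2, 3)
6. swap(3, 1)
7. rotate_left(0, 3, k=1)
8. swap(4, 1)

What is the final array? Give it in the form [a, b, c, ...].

After 1 (rotate_left(1, 3, k=1)): [1, 0, 2, 3, 4, 5]
After 2 (reverse(2, 4)): [1, 0, 4, 3, 2, 5]
After 3 (swap(5, 0)): [5, 0, 4, 3, 2, 1]
After 4 (rotate_left(3, 5, k=1)): [5, 0, 4, 2, 1, 3]
After 5 (swap(2, 3)): [5, 0, 2, 4, 1, 3]
After 6 (swap(3, 1)): [5, 4, 2, 0, 1, 3]
After 7 (rotate_left(0, 3, k=1)): [4, 2, 0, 5, 1, 3]
After 8 (swap(4, 1)): [4, 1, 0, 5, 2, 3]

Answer: [4, 1, 0, 5, 2, 3]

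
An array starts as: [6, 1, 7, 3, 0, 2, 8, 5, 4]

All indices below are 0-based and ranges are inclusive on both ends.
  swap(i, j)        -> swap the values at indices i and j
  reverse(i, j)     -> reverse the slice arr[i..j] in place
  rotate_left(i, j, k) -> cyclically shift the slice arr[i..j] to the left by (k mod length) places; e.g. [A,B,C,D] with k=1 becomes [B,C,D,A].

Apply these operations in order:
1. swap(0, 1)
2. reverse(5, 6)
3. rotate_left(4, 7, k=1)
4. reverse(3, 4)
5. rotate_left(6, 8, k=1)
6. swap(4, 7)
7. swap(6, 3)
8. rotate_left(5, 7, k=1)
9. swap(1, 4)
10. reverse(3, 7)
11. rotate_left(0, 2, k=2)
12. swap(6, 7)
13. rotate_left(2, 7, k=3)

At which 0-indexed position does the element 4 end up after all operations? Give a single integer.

Answer: 5

Derivation:
After 1 (swap(0, 1)): [1, 6, 7, 3, 0, 2, 8, 5, 4]
After 2 (reverse(5, 6)): [1, 6, 7, 3, 0, 8, 2, 5, 4]
After 3 (rotate_left(4, 7, k=1)): [1, 6, 7, 3, 8, 2, 5, 0, 4]
After 4 (reverse(3, 4)): [1, 6, 7, 8, 3, 2, 5, 0, 4]
After 5 (rotate_left(6, 8, k=1)): [1, 6, 7, 8, 3, 2, 0, 4, 5]
After 6 (swap(4, 7)): [1, 6, 7, 8, 4, 2, 0, 3, 5]
After 7 (swap(6, 3)): [1, 6, 7, 0, 4, 2, 8, 3, 5]
After 8 (rotate_left(5, 7, k=1)): [1, 6, 7, 0, 4, 8, 3, 2, 5]
After 9 (swap(1, 4)): [1, 4, 7, 0, 6, 8, 3, 2, 5]
After 10 (reverse(3, 7)): [1, 4, 7, 2, 3, 8, 6, 0, 5]
After 11 (rotate_left(0, 2, k=2)): [7, 1, 4, 2, 3, 8, 6, 0, 5]
After 12 (swap(6, 7)): [7, 1, 4, 2, 3, 8, 0, 6, 5]
After 13 (rotate_left(2, 7, k=3)): [7, 1, 8, 0, 6, 4, 2, 3, 5]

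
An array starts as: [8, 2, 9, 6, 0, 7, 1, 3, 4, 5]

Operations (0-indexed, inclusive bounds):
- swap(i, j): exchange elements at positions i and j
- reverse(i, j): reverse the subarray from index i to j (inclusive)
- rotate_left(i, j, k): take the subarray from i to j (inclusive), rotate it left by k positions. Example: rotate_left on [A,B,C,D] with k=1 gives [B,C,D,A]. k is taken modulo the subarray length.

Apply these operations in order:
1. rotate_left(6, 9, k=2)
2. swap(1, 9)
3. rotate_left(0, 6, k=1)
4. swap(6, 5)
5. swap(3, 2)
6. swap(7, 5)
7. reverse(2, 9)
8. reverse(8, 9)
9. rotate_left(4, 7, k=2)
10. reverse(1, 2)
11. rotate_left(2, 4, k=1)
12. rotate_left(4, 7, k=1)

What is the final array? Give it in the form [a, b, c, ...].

After 1 (rotate_left(6, 9, k=2)): [8, 2, 9, 6, 0, 7, 4, 5, 1, 3]
After 2 (swap(1, 9)): [8, 3, 9, 6, 0, 7, 4, 5, 1, 2]
After 3 (rotate_left(0, 6, k=1)): [3, 9, 6, 0, 7, 4, 8, 5, 1, 2]
After 4 (swap(6, 5)): [3, 9, 6, 0, 7, 8, 4, 5, 1, 2]
After 5 (swap(3, 2)): [3, 9, 0, 6, 7, 8, 4, 5, 1, 2]
After 6 (swap(7, 5)): [3, 9, 0, 6, 7, 5, 4, 8, 1, 2]
After 7 (reverse(2, 9)): [3, 9, 2, 1, 8, 4, 5, 7, 6, 0]
After 8 (reverse(8, 9)): [3, 9, 2, 1, 8, 4, 5, 7, 0, 6]
After 9 (rotate_left(4, 7, k=2)): [3, 9, 2, 1, 5, 7, 8, 4, 0, 6]
After 10 (reverse(1, 2)): [3, 2, 9, 1, 5, 7, 8, 4, 0, 6]
After 11 (rotate_left(2, 4, k=1)): [3, 2, 1, 5, 9, 7, 8, 4, 0, 6]
After 12 (rotate_left(4, 7, k=1)): [3, 2, 1, 5, 7, 8, 4, 9, 0, 6]

Answer: [3, 2, 1, 5, 7, 8, 4, 9, 0, 6]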